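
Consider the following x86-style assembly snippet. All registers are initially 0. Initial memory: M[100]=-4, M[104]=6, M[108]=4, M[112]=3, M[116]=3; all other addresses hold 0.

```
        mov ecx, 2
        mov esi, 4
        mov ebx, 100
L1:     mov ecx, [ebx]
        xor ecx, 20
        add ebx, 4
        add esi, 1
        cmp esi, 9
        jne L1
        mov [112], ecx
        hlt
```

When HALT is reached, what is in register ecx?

23

ecx=2
esi=4
ebx=100
ecx=M[100]=-4
ecx=(-4)^20=-24
ebx=100+4=104
esi=4+1=5
cmp esi, 9  (cmp 5,9)
jne L1: taken
ecx=M[104]=6
ecx=6^20=18
ebx=104+4=108
esi=5+1=6
cmp esi, 9  (cmp 6,9)
jne L1: taken
ecx=M[108]=4
ecx=4^20=16
ebx=108+4=112
esi=6+1=7
cmp esi, 9  (cmp 7,9)
jne L1: taken
ecx=M[112]=3
ecx=3^20=23
ebx=112+4=116
esi=7+1=8
cmp esi, 9  (cmp 8,9)
jne L1: taken
ecx=M[116]=3
ecx=3^20=23
ebx=116+4=120
esi=8+1=9
cmp esi, 9  (cmp 9,9)
jne L1: not taken
mov [112], ecx → M[112]=23
halt.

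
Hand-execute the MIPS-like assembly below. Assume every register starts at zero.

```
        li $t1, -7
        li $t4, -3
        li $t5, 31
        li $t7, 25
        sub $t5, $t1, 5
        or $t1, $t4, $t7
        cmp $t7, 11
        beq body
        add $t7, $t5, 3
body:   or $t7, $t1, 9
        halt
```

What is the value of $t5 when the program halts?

-12

after li $t1, -7: $t1=-7
after li $t4, -3: $t4=-3
after li $t5, 31: $t5=31
after li $t7, 25: $t7=25
after sub $t5, $t1, 5: $t5=(-7)-5=-12
after or $t1, $t4, $t7: $t1=(-3)|25=-3
cmp $t7, 11  (cmp 25,11)
beq body: not taken
after add $t7, $t5, 3: $t7=(-12)+3=-9
after or $t7, $t1, 9: $t7=(-3)|9=-3
halt.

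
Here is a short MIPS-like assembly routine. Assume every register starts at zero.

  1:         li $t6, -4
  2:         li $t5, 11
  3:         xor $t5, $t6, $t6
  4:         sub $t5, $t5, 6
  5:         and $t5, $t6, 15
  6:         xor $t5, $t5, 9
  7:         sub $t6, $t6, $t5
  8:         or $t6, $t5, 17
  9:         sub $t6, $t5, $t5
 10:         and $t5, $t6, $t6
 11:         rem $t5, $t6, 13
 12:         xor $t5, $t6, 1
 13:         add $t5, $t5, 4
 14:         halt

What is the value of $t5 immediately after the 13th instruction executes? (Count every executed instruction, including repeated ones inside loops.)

li $t6, -4 → $t6=-4
li $t5, 11 → $t5=11
xor $t5, $t6, $t6 → $t5=(-4)^(-4)=0
sub $t5, $t5, 6 → $t5=0-6=-6
and $t5, $t6, 15 → $t5=(-4)&15=12
xor $t5, $t5, 9 → $t5=12^9=5
sub $t6, $t6, $t5 → $t6=(-4)-5=-9
or $t6, $t5, 17 → $t6=5|17=21
sub $t6, $t5, $t5 → $t6=5-5=0
and $t5, $t6, $t6 → $t5=0&0=0
rem $t5, $t6, 13 → $t5=0%13=0
xor $t5, $t6, 1 → $t5=0^1=1
add $t5, $t5, 4 → $t5=1+4=5
After step 13: $t5 = 5.

5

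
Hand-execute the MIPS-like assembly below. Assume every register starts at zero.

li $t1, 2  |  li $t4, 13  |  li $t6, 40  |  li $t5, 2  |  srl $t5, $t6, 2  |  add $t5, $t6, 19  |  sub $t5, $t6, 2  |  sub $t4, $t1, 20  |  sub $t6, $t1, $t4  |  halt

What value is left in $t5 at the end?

after li $t1, 2: $t1=2
after li $t4, 13: $t4=13
after li $t6, 40: $t6=40
after li $t5, 2: $t5=2
after srl $t5, $t6, 2: $t5=40>>2=10
after add $t5, $t6, 19: $t5=40+19=59
after sub $t5, $t6, 2: $t5=40-2=38
after sub $t4, $t1, 20: $t4=2-20=-18
after sub $t6, $t1, $t4: $t6=2-(-18)=20
halt.

38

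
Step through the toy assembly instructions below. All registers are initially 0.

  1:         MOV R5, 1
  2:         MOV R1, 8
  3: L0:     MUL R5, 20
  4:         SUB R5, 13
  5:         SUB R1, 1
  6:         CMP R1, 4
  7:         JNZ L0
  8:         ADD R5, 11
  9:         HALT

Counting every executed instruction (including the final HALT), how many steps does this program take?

R5=1
R1=8
R5=1*20=20
R5=20-13=7
R1=8-1=7
CMP R1, 4  (cmp 7,4)
JNZ L0: taken
R5=7*20=140
R5=140-13=127
R1=7-1=6
CMP R1, 4  (cmp 6,4)
JNZ L0: taken
R5=127*20=2540
R5=2540-13=2527
R1=6-1=5
CMP R1, 4  (cmp 5,4)
JNZ L0: taken
R5=2527*20=50540
R5=50540-13=50527
R1=5-1=4
CMP R1, 4  (cmp 4,4)
JNZ L0: not taken
R5=50527+11=50538
halt.
Total executed instructions: 24.

24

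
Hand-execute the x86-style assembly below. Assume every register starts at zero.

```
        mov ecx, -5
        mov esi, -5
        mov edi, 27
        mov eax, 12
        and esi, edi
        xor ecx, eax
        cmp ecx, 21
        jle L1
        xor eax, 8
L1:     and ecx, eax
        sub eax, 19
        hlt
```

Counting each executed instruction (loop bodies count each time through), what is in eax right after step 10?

-7

after mov ecx, -5: ecx=-5
after mov esi, -5: esi=-5
after mov edi, 27: edi=27
after mov eax, 12: eax=12
after and esi, edi: esi=(-5)&27=27
after xor ecx, eax: ecx=(-5)^12=-9
cmp ecx, 21  (cmp -9,21)
jle L1: taken
after and ecx, eax: ecx=(-9)&12=4
after sub eax, 19: eax=12-19=-7
After step 10: eax = -7.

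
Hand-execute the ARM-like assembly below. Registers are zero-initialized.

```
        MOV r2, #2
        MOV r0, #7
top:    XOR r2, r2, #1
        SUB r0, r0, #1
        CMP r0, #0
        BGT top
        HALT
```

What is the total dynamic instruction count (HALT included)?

MOV r2, #2 → r2=2
MOV r0, #7 → r0=7
XOR r2, r2, #1 → r2=2^1=3
SUB r0, r0, #1 → r0=7-1=6
CMP r0, #0  (cmp 6,0)
BGT top: taken
XOR r2, r2, #1 → r2=3^1=2
SUB r0, r0, #1 → r0=6-1=5
CMP r0, #0  (cmp 5,0)
BGT top: taken
XOR r2, r2, #1 → r2=2^1=3
SUB r0, r0, #1 → r0=5-1=4
CMP r0, #0  (cmp 4,0)
BGT top: taken
XOR r2, r2, #1 → r2=3^1=2
SUB r0, r0, #1 → r0=4-1=3
CMP r0, #0  (cmp 3,0)
BGT top: taken
XOR r2, r2, #1 → r2=2^1=3
SUB r0, r0, #1 → r0=3-1=2
CMP r0, #0  (cmp 2,0)
BGT top: taken
XOR r2, r2, #1 → r2=3^1=2
SUB r0, r0, #1 → r0=2-1=1
CMP r0, #0  (cmp 1,0)
BGT top: taken
XOR r2, r2, #1 → r2=2^1=3
SUB r0, r0, #1 → r0=1-1=0
CMP r0, #0  (cmp 0,0)
BGT top: not taken
halt.
Total executed instructions: 31.

31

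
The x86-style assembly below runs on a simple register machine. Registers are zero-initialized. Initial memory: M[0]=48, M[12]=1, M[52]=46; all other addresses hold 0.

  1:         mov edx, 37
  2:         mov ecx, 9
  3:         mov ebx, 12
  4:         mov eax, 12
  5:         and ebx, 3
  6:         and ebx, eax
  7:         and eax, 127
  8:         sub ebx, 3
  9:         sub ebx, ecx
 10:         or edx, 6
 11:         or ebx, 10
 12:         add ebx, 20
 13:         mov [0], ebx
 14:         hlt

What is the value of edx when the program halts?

39

edx=37
ecx=9
ebx=12
eax=12
ebx=12&3=0
ebx=0&12=0
eax=12&127=12
ebx=0-3=-3
ebx=(-3)-9=-12
edx=37|6=39
ebx=(-12)|10=-2
ebx=(-2)+20=18
mov [0], ebx → M[0]=18
halt.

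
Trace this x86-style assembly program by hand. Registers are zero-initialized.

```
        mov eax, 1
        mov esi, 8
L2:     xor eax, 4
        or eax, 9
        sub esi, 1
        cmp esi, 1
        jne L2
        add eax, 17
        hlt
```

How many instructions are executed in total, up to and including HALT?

mov eax, 1 → eax=1
mov esi, 8 → esi=8
xor eax, 4 → eax=1^4=5
or eax, 9 → eax=5|9=13
sub esi, 1 → esi=8-1=7
cmp esi, 1  (cmp 7,1)
jne L2: taken
xor eax, 4 → eax=13^4=9
or eax, 9 → eax=9|9=9
sub esi, 1 → esi=7-1=6
cmp esi, 1  (cmp 6,1)
jne L2: taken
xor eax, 4 → eax=9^4=13
or eax, 9 → eax=13|9=13
sub esi, 1 → esi=6-1=5
cmp esi, 1  (cmp 5,1)
jne L2: taken
xor eax, 4 → eax=13^4=9
or eax, 9 → eax=9|9=9
sub esi, 1 → esi=5-1=4
cmp esi, 1  (cmp 4,1)
jne L2: taken
xor eax, 4 → eax=9^4=13
or eax, 9 → eax=13|9=13
sub esi, 1 → esi=4-1=3
cmp esi, 1  (cmp 3,1)
jne L2: taken
xor eax, 4 → eax=13^4=9
or eax, 9 → eax=9|9=9
sub esi, 1 → esi=3-1=2
cmp esi, 1  (cmp 2,1)
jne L2: taken
xor eax, 4 → eax=9^4=13
or eax, 9 → eax=13|9=13
sub esi, 1 → esi=2-1=1
cmp esi, 1  (cmp 1,1)
jne L2: not taken
add eax, 17 → eax=13+17=30
halt.
Total executed instructions: 39.

39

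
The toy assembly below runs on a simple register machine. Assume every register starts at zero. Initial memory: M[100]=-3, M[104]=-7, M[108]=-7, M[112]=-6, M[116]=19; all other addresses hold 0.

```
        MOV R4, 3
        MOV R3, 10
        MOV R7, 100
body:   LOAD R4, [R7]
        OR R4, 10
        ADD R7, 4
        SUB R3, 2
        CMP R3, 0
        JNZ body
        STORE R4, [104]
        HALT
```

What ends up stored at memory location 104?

27

after MOV R4, 3: R4=3
after MOV R3, 10: R3=10
after MOV R7, 100: R7=100
after LOAD R4, [R7]: R4=M[100]=-3
after OR R4, 10: R4=(-3)|10=-1
after ADD R7, 4: R7=100+4=104
after SUB R3, 2: R3=10-2=8
CMP R3, 0  (cmp 8,0)
JNZ body: taken
after LOAD R4, [R7]: R4=M[104]=-7
after OR R4, 10: R4=(-7)|10=-5
after ADD R7, 4: R7=104+4=108
after SUB R3, 2: R3=8-2=6
CMP R3, 0  (cmp 6,0)
JNZ body: taken
after LOAD R4, [R7]: R4=M[108]=-7
after OR R4, 10: R4=(-7)|10=-5
after ADD R7, 4: R7=108+4=112
after SUB R3, 2: R3=6-2=4
CMP R3, 0  (cmp 4,0)
JNZ body: taken
after LOAD R4, [R7]: R4=M[112]=-6
after OR R4, 10: R4=(-6)|10=-6
after ADD R7, 4: R7=112+4=116
after SUB R3, 2: R3=4-2=2
CMP R3, 0  (cmp 2,0)
JNZ body: taken
after LOAD R4, [R7]: R4=M[116]=19
after OR R4, 10: R4=19|10=27
after ADD R7, 4: R7=116+4=120
after SUB R3, 2: R3=2-2=0
CMP R3, 0  (cmp 0,0)
JNZ body: not taken
STORE R4, [104] → M[104]=27
halt.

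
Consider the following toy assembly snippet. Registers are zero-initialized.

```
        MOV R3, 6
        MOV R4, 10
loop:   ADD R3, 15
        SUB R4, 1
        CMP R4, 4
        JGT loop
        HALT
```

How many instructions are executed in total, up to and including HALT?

27

after MOV R3, 6: R3=6
after MOV R4, 10: R4=10
after ADD R3, 15: R3=6+15=21
after SUB R4, 1: R4=10-1=9
CMP R4, 4  (cmp 9,4)
JGT loop: taken
after ADD R3, 15: R3=21+15=36
after SUB R4, 1: R4=9-1=8
CMP R4, 4  (cmp 8,4)
JGT loop: taken
after ADD R3, 15: R3=36+15=51
after SUB R4, 1: R4=8-1=7
CMP R4, 4  (cmp 7,4)
JGT loop: taken
after ADD R3, 15: R3=51+15=66
after SUB R4, 1: R4=7-1=6
CMP R4, 4  (cmp 6,4)
JGT loop: taken
after ADD R3, 15: R3=66+15=81
after SUB R4, 1: R4=6-1=5
CMP R4, 4  (cmp 5,4)
JGT loop: taken
after ADD R3, 15: R3=81+15=96
after SUB R4, 1: R4=5-1=4
CMP R4, 4  (cmp 4,4)
JGT loop: not taken
halt.
Total executed instructions: 27.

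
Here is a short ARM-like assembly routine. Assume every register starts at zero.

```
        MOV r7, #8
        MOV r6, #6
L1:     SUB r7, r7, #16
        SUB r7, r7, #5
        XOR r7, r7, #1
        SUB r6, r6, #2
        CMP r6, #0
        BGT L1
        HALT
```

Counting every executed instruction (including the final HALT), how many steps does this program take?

21

r7=8
r6=6
r7=8-16=-8
r7=(-8)-5=-13
r7=(-13)^1=-14
r6=6-2=4
CMP r6, #0  (cmp 4,0)
BGT L1: taken
r7=(-14)-16=-30
r7=(-30)-5=-35
r7=(-35)^1=-36
r6=4-2=2
CMP r6, #0  (cmp 2,0)
BGT L1: taken
r7=(-36)-16=-52
r7=(-52)-5=-57
r7=(-57)^1=-58
r6=2-2=0
CMP r6, #0  (cmp 0,0)
BGT L1: not taken
halt.
Total executed instructions: 21.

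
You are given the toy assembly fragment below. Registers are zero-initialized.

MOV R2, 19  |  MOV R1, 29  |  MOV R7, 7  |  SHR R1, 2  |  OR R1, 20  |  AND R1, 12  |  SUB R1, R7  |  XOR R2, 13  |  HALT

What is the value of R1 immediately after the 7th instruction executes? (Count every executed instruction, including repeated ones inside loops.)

-3

R2=19
R1=29
R7=7
R1=29>>2=7
R1=7|20=23
R1=23&12=4
R1=4-7=-3
After step 7: R1 = -3.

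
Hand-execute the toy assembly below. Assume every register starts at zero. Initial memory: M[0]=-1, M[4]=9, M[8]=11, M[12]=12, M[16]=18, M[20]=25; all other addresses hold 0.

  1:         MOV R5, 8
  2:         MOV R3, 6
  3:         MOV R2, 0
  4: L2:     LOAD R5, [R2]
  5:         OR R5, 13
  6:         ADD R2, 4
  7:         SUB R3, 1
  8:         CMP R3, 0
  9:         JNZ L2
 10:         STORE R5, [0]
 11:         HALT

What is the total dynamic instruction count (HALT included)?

41

R5=8
R3=6
R2=0
R5=M[0]=-1
R5=(-1)|13=-1
R2=0+4=4
R3=6-1=5
CMP R3, 0  (cmp 5,0)
JNZ L2: taken
R5=M[4]=9
R5=9|13=13
R2=4+4=8
R3=5-1=4
CMP R3, 0  (cmp 4,0)
JNZ L2: taken
R5=M[8]=11
R5=11|13=15
R2=8+4=12
R3=4-1=3
CMP R3, 0  (cmp 3,0)
JNZ L2: taken
R5=M[12]=12
R5=12|13=13
R2=12+4=16
R3=3-1=2
CMP R3, 0  (cmp 2,0)
JNZ L2: taken
R5=M[16]=18
R5=18|13=31
R2=16+4=20
R3=2-1=1
CMP R3, 0  (cmp 1,0)
JNZ L2: taken
R5=M[20]=25
R5=25|13=29
R2=20+4=24
R3=1-1=0
CMP R3, 0  (cmp 0,0)
JNZ L2: not taken
STORE R5, [0] → M[0]=29
halt.
Total executed instructions: 41.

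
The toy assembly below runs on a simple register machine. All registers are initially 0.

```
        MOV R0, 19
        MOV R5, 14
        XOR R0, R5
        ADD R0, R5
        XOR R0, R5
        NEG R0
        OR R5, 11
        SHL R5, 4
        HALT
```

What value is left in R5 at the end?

240

MOV R0, 19 → R0=19
MOV R5, 14 → R5=14
XOR R0, R5 → R0=19^14=29
ADD R0, R5 → R0=29+14=43
XOR R0, R5 → R0=43^14=37
NEG R0 → R0=-(37)=-37
OR R5, 11 → R5=14|11=15
SHL R5, 4 → R5=15<<4=240
halt.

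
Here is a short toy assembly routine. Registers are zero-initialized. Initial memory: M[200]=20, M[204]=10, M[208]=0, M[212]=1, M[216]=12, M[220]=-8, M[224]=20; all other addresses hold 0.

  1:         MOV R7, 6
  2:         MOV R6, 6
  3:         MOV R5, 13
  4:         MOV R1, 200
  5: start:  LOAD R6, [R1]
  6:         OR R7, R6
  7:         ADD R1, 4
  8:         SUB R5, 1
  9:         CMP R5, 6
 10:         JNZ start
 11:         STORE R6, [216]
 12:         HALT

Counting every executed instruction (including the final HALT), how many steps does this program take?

48

MOV R7, 6 → R7=6
MOV R6, 6 → R6=6
MOV R5, 13 → R5=13
MOV R1, 200 → R1=200
LOAD R6, [R1] → R6=M[200]=20
OR R7, R6 → R7=6|20=22
ADD R1, 4 → R1=200+4=204
SUB R5, 1 → R5=13-1=12
CMP R5, 6  (cmp 12,6)
JNZ start: taken
LOAD R6, [R1] → R6=M[204]=10
OR R7, R6 → R7=22|10=30
ADD R1, 4 → R1=204+4=208
SUB R5, 1 → R5=12-1=11
CMP R5, 6  (cmp 11,6)
JNZ start: taken
LOAD R6, [R1] → R6=M[208]=0
OR R7, R6 → R7=30|0=30
ADD R1, 4 → R1=208+4=212
SUB R5, 1 → R5=11-1=10
CMP R5, 6  (cmp 10,6)
JNZ start: taken
LOAD R6, [R1] → R6=M[212]=1
OR R7, R6 → R7=30|1=31
ADD R1, 4 → R1=212+4=216
SUB R5, 1 → R5=10-1=9
CMP R5, 6  (cmp 9,6)
JNZ start: taken
LOAD R6, [R1] → R6=M[216]=12
OR R7, R6 → R7=31|12=31
ADD R1, 4 → R1=216+4=220
SUB R5, 1 → R5=9-1=8
CMP R5, 6  (cmp 8,6)
JNZ start: taken
LOAD R6, [R1] → R6=M[220]=-8
OR R7, R6 → R7=31|(-8)=-1
ADD R1, 4 → R1=220+4=224
SUB R5, 1 → R5=8-1=7
CMP R5, 6  (cmp 7,6)
JNZ start: taken
LOAD R6, [R1] → R6=M[224]=20
OR R7, R6 → R7=(-1)|20=-1
ADD R1, 4 → R1=224+4=228
SUB R5, 1 → R5=7-1=6
CMP R5, 6  (cmp 6,6)
JNZ start: not taken
STORE R6, [216] → M[216]=20
halt.
Total executed instructions: 48.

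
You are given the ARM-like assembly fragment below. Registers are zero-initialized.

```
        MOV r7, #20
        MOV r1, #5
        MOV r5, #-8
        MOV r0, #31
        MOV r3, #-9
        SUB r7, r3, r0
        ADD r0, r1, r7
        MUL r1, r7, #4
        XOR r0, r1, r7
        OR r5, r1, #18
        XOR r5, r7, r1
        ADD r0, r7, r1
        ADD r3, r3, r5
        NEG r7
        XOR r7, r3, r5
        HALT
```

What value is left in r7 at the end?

23

MOV r7, #20 → r7=20
MOV r1, #5 → r1=5
MOV r5, #-8 → r5=-8
MOV r0, #31 → r0=31
MOV r3, #-9 → r3=-9
SUB r7, r3, r0 → r7=(-9)-31=-40
ADD r0, r1, r7 → r0=5+(-40)=-35
MUL r1, r7, #4 → r1=(-40)*4=-160
XOR r0, r1, r7 → r0=(-160)^(-40)=184
OR r5, r1, #18 → r5=(-160)|18=-142
XOR r5, r7, r1 → r5=(-40)^(-160)=184
ADD r0, r7, r1 → r0=(-40)+(-160)=-200
ADD r3, r3, r5 → r3=(-9)+184=175
NEG r7 → r7=-(-40)=40
XOR r7, r3, r5 → r7=175^184=23
halt.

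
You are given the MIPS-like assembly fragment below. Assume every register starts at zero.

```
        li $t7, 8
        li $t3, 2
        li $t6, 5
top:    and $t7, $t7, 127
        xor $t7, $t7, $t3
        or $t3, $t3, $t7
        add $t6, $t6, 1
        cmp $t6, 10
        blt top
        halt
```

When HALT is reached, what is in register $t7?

10

after li $t7, 8: $t7=8
after li $t3, 2: $t3=2
after li $t6, 5: $t6=5
after and $t7, $t7, 127: $t7=8&127=8
after xor $t7, $t7, $t3: $t7=8^2=10
after or $t3, $t3, $t7: $t3=2|10=10
after add $t6, $t6, 1: $t6=5+1=6
cmp $t6, 10  (cmp 6,10)
blt top: taken
after and $t7, $t7, 127: $t7=10&127=10
after xor $t7, $t7, $t3: $t7=10^10=0
after or $t3, $t3, $t7: $t3=10|0=10
after add $t6, $t6, 1: $t6=6+1=7
cmp $t6, 10  (cmp 7,10)
blt top: taken
after and $t7, $t7, 127: $t7=0&127=0
after xor $t7, $t7, $t3: $t7=0^10=10
after or $t3, $t3, $t7: $t3=10|10=10
after add $t6, $t6, 1: $t6=7+1=8
cmp $t6, 10  (cmp 8,10)
blt top: taken
after and $t7, $t7, 127: $t7=10&127=10
after xor $t7, $t7, $t3: $t7=10^10=0
after or $t3, $t3, $t7: $t3=10|0=10
after add $t6, $t6, 1: $t6=8+1=9
cmp $t6, 10  (cmp 9,10)
blt top: taken
after and $t7, $t7, 127: $t7=0&127=0
after xor $t7, $t7, $t3: $t7=0^10=10
after or $t3, $t3, $t7: $t3=10|10=10
after add $t6, $t6, 1: $t6=9+1=10
cmp $t6, 10  (cmp 10,10)
blt top: not taken
halt.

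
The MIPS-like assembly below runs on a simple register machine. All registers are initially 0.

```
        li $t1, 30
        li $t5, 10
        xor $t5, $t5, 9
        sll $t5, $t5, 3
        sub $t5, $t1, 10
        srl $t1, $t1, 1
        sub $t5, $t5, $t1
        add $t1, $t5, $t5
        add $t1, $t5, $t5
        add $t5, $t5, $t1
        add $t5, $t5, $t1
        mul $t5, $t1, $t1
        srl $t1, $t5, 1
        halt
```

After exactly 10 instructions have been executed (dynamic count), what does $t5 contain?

15

$t1=30
$t5=10
$t5=10^9=3
$t5=3<<3=24
$t5=30-10=20
$t1=30>>1=15
$t5=20-15=5
$t1=5+5=10
$t1=5+5=10
$t5=5+10=15
After step 10: $t5 = 15.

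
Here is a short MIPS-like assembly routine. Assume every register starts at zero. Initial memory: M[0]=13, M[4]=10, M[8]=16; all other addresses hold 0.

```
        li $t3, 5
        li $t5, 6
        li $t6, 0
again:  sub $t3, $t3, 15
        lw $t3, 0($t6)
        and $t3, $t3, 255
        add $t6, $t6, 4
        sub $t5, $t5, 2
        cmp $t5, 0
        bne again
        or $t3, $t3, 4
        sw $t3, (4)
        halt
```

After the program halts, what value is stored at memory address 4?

$t3=5
$t5=6
$t6=0
$t3=5-15=-10
$t3=M[0]=13
$t3=13&255=13
$t6=0+4=4
$t5=6-2=4
cmp $t5, 0  (cmp 4,0)
bne again: taken
$t3=13-15=-2
$t3=M[4]=10
$t3=10&255=10
$t6=4+4=8
$t5=4-2=2
cmp $t5, 0  (cmp 2,0)
bne again: taken
$t3=10-15=-5
$t3=M[8]=16
$t3=16&255=16
$t6=8+4=12
$t5=2-2=0
cmp $t5, 0  (cmp 0,0)
bne again: not taken
$t3=16|4=20
sw $t3, (4) → M[4]=20
halt.

20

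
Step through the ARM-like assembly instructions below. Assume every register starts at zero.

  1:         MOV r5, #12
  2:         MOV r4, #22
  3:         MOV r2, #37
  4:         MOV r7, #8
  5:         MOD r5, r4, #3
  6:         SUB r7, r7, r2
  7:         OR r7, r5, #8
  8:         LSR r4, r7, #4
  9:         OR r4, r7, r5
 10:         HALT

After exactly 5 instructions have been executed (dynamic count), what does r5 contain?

after MOV r5, #12: r5=12
after MOV r4, #22: r4=22
after MOV r2, #37: r2=37
after MOV r7, #8: r7=8
after MOD r5, r4, #3: r5=22%3=1
After step 5: r5 = 1.

1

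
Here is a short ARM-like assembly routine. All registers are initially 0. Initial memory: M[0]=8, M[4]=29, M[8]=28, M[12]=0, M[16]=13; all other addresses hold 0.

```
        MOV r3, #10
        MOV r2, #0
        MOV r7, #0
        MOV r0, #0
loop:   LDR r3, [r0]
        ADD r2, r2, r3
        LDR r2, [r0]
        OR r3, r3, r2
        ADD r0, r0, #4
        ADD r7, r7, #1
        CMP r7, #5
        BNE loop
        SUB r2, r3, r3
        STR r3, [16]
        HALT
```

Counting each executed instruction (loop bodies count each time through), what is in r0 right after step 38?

16

MOV r3, #10 → r3=10
MOV r2, #0 → r2=0
MOV r7, #0 → r7=0
MOV r0, #0 → r0=0
LDR r3, [r0] → r3=M[0]=8
ADD r2, r2, r3 → r2=0+8=8
LDR r2, [r0] → r2=M[0]=8
OR r3, r3, r2 → r3=8|8=8
ADD r0, r0, #4 → r0=0+4=4
ADD r7, r7, #1 → r7=0+1=1
CMP r7, #5  (cmp 1,5)
BNE loop: taken
LDR r3, [r0] → r3=M[4]=29
ADD r2, r2, r3 → r2=8+29=37
LDR r2, [r0] → r2=M[4]=29
OR r3, r3, r2 → r3=29|29=29
ADD r0, r0, #4 → r0=4+4=8
ADD r7, r7, #1 → r7=1+1=2
CMP r7, #5  (cmp 2,5)
BNE loop: taken
LDR r3, [r0] → r3=M[8]=28
ADD r2, r2, r3 → r2=29+28=57
LDR r2, [r0] → r2=M[8]=28
OR r3, r3, r2 → r3=28|28=28
ADD r0, r0, #4 → r0=8+4=12
ADD r7, r7, #1 → r7=2+1=3
CMP r7, #5  (cmp 3,5)
BNE loop: taken
LDR r3, [r0] → r3=M[12]=0
ADD r2, r2, r3 → r2=28+0=28
LDR r2, [r0] → r2=M[12]=0
OR r3, r3, r2 → r3=0|0=0
ADD r0, r0, #4 → r0=12+4=16
ADD r7, r7, #1 → r7=3+1=4
CMP r7, #5  (cmp 4,5)
BNE loop: taken
LDR r3, [r0] → r3=M[16]=13
ADD r2, r2, r3 → r2=0+13=13
After step 38: r0 = 16.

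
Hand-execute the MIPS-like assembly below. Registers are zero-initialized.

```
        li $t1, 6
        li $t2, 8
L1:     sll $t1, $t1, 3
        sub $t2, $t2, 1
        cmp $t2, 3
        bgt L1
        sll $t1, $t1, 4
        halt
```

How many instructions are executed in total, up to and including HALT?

24

$t1=6
$t2=8
$t1=6<<3=48
$t2=8-1=7
cmp $t2, 3  (cmp 7,3)
bgt L1: taken
$t1=48<<3=384
$t2=7-1=6
cmp $t2, 3  (cmp 6,3)
bgt L1: taken
$t1=384<<3=3072
$t2=6-1=5
cmp $t2, 3  (cmp 5,3)
bgt L1: taken
$t1=3072<<3=24576
$t2=5-1=4
cmp $t2, 3  (cmp 4,3)
bgt L1: taken
$t1=24576<<3=196608
$t2=4-1=3
cmp $t2, 3  (cmp 3,3)
bgt L1: not taken
$t1=196608<<4=3145728
halt.
Total executed instructions: 24.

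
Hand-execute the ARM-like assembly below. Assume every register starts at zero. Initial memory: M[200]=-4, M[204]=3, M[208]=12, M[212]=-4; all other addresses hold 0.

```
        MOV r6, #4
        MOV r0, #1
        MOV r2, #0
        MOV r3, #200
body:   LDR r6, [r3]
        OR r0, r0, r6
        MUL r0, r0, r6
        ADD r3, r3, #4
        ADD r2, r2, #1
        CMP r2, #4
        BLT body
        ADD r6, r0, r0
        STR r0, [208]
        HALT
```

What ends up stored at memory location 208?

MOV r6, #4 → r6=4
MOV r0, #1 → r0=1
MOV r2, #0 → r2=0
MOV r3, #200 → r3=200
LDR r6, [r3] → r6=M[200]=-4
OR r0, r0, r6 → r0=1|(-4)=-3
MUL r0, r0, r6 → r0=(-3)*(-4)=12
ADD r3, r3, #4 → r3=200+4=204
ADD r2, r2, #1 → r2=0+1=1
CMP r2, #4  (cmp 1,4)
BLT body: taken
LDR r6, [r3] → r6=M[204]=3
OR r0, r0, r6 → r0=12|3=15
MUL r0, r0, r6 → r0=15*3=45
ADD r3, r3, #4 → r3=204+4=208
ADD r2, r2, #1 → r2=1+1=2
CMP r2, #4  (cmp 2,4)
BLT body: taken
LDR r6, [r3] → r6=M[208]=12
OR r0, r0, r6 → r0=45|12=45
MUL r0, r0, r6 → r0=45*12=540
ADD r3, r3, #4 → r3=208+4=212
ADD r2, r2, #1 → r2=2+1=3
CMP r2, #4  (cmp 3,4)
BLT body: taken
LDR r6, [r3] → r6=M[212]=-4
OR r0, r0, r6 → r0=540|(-4)=-4
MUL r0, r0, r6 → r0=(-4)*(-4)=16
ADD r3, r3, #4 → r3=212+4=216
ADD r2, r2, #1 → r2=3+1=4
CMP r2, #4  (cmp 4,4)
BLT body: not taken
ADD r6, r0, r0 → r6=16+16=32
STR r0, [208] → M[208]=16
halt.

16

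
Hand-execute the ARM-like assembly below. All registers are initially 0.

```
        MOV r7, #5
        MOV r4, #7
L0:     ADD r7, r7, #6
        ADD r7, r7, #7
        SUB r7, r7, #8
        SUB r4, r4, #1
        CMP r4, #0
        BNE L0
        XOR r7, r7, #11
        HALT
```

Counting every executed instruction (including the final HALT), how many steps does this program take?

46

MOV r7, #5 → r7=5
MOV r4, #7 → r4=7
ADD r7, r7, #6 → r7=5+6=11
ADD r7, r7, #7 → r7=11+7=18
SUB r7, r7, #8 → r7=18-8=10
SUB r4, r4, #1 → r4=7-1=6
CMP r4, #0  (cmp 6,0)
BNE L0: taken
ADD r7, r7, #6 → r7=10+6=16
ADD r7, r7, #7 → r7=16+7=23
SUB r7, r7, #8 → r7=23-8=15
SUB r4, r4, #1 → r4=6-1=5
CMP r4, #0  (cmp 5,0)
BNE L0: taken
ADD r7, r7, #6 → r7=15+6=21
ADD r7, r7, #7 → r7=21+7=28
SUB r7, r7, #8 → r7=28-8=20
SUB r4, r4, #1 → r4=5-1=4
CMP r4, #0  (cmp 4,0)
BNE L0: taken
ADD r7, r7, #6 → r7=20+6=26
ADD r7, r7, #7 → r7=26+7=33
SUB r7, r7, #8 → r7=33-8=25
SUB r4, r4, #1 → r4=4-1=3
CMP r4, #0  (cmp 3,0)
BNE L0: taken
ADD r7, r7, #6 → r7=25+6=31
ADD r7, r7, #7 → r7=31+7=38
SUB r7, r7, #8 → r7=38-8=30
SUB r4, r4, #1 → r4=3-1=2
CMP r4, #0  (cmp 2,0)
BNE L0: taken
ADD r7, r7, #6 → r7=30+6=36
ADD r7, r7, #7 → r7=36+7=43
SUB r7, r7, #8 → r7=43-8=35
SUB r4, r4, #1 → r4=2-1=1
CMP r4, #0  (cmp 1,0)
BNE L0: taken
ADD r7, r7, #6 → r7=35+6=41
ADD r7, r7, #7 → r7=41+7=48
SUB r7, r7, #8 → r7=48-8=40
SUB r4, r4, #1 → r4=1-1=0
CMP r4, #0  (cmp 0,0)
BNE L0: not taken
XOR r7, r7, #11 → r7=40^11=35
halt.
Total executed instructions: 46.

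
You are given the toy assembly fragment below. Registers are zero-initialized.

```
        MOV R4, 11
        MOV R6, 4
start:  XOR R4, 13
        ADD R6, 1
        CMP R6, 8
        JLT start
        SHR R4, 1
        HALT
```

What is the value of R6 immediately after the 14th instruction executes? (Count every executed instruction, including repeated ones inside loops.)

R4=11
R6=4
R4=11^13=6
R6=4+1=5
CMP R6, 8  (cmp 5,8)
JLT start: taken
R4=6^13=11
R6=5+1=6
CMP R6, 8  (cmp 6,8)
JLT start: taken
R4=11^13=6
R6=6+1=7
CMP R6, 8  (cmp 7,8)
JLT start: taken
After step 14: R6 = 7.

7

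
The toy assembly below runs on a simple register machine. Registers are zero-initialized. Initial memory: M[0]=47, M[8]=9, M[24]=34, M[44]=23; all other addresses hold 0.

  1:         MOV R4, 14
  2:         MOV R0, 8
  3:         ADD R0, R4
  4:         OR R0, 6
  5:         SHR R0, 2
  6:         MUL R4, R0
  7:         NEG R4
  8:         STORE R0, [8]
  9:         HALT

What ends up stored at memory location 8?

after MOV R4, 14: R4=14
after MOV R0, 8: R0=8
after ADD R0, R4: R0=8+14=22
after OR R0, 6: R0=22|6=22
after SHR R0, 2: R0=22>>2=5
after MUL R4, R0: R4=14*5=70
after NEG R4: R4=-(70)=-70
STORE R0, [8] → M[8]=5
halt.

5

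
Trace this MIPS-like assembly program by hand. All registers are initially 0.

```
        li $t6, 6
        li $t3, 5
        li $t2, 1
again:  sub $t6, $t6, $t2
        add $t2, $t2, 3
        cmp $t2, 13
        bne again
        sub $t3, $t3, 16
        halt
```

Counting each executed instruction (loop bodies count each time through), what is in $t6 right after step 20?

$t6=6
$t3=5
$t2=1
$t6=6-1=5
$t2=1+3=4
cmp $t2, 13  (cmp 4,13)
bne again: taken
$t6=5-4=1
$t2=4+3=7
cmp $t2, 13  (cmp 7,13)
bne again: taken
$t6=1-7=-6
$t2=7+3=10
cmp $t2, 13  (cmp 10,13)
bne again: taken
$t6=(-6)-10=-16
$t2=10+3=13
cmp $t2, 13  (cmp 13,13)
bne again: not taken
$t3=5-16=-11
After step 20: $t6 = -16.

-16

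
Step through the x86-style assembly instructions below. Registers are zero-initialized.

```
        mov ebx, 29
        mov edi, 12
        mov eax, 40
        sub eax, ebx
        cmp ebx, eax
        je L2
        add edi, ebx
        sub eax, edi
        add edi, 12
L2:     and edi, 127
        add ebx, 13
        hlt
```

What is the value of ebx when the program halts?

42

after mov ebx, 29: ebx=29
after mov edi, 12: edi=12
after mov eax, 40: eax=40
after sub eax, ebx: eax=40-29=11
cmp ebx, eax  (cmp 29,11)
je L2: not taken
after add edi, ebx: edi=12+29=41
after sub eax, edi: eax=11-41=-30
after add edi, 12: edi=41+12=53
after and edi, 127: edi=53&127=53
after add ebx, 13: ebx=29+13=42
halt.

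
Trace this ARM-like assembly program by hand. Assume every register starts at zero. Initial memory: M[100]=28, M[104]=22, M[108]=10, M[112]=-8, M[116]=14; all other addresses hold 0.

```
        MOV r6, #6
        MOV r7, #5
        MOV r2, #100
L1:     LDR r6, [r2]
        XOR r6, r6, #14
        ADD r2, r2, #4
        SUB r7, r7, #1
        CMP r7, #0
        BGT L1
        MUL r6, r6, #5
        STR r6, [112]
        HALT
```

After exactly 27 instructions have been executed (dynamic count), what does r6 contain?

-10

r6=6
r7=5
r2=100
r6=M[100]=28
r6=28^14=18
r2=100+4=104
r7=5-1=4
CMP r7, #0  (cmp 4,0)
BGT L1: taken
r6=M[104]=22
r6=22^14=24
r2=104+4=108
r7=4-1=3
CMP r7, #0  (cmp 3,0)
BGT L1: taken
r6=M[108]=10
r6=10^14=4
r2=108+4=112
r7=3-1=2
CMP r7, #0  (cmp 2,0)
BGT L1: taken
r6=M[112]=-8
r6=(-8)^14=-10
r2=112+4=116
r7=2-1=1
CMP r7, #0  (cmp 1,0)
BGT L1: taken
After step 27: r6 = -10.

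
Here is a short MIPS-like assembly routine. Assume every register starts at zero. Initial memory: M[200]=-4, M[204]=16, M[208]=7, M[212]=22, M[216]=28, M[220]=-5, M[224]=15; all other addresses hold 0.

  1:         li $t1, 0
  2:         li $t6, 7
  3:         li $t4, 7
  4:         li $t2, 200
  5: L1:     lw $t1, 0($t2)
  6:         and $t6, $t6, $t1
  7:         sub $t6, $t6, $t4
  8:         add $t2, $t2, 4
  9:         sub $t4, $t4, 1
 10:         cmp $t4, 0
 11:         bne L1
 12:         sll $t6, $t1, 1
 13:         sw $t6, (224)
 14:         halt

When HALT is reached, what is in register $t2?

after li $t1, 0: $t1=0
after li $t6, 7: $t6=7
after li $t4, 7: $t4=7
after li $t2, 200: $t2=200
after lw $t1, 0($t2): $t1=M[200]=-4
after and $t6, $t6, $t1: $t6=7&(-4)=4
after sub $t6, $t6, $t4: $t6=4-7=-3
after add $t2, $t2, 4: $t2=200+4=204
after sub $t4, $t4, 1: $t4=7-1=6
cmp $t4, 0  (cmp 6,0)
bne L1: taken
after lw $t1, 0($t2): $t1=M[204]=16
after and $t6, $t6, $t1: $t6=(-3)&16=16
after sub $t6, $t6, $t4: $t6=16-6=10
after add $t2, $t2, 4: $t2=204+4=208
after sub $t4, $t4, 1: $t4=6-1=5
cmp $t4, 0  (cmp 5,0)
bne L1: taken
after lw $t1, 0($t2): $t1=M[208]=7
after and $t6, $t6, $t1: $t6=10&7=2
after sub $t6, $t6, $t4: $t6=2-5=-3
after add $t2, $t2, 4: $t2=208+4=212
after sub $t4, $t4, 1: $t4=5-1=4
cmp $t4, 0  (cmp 4,0)
bne L1: taken
after lw $t1, 0($t2): $t1=M[212]=22
after and $t6, $t6, $t1: $t6=(-3)&22=20
after sub $t6, $t6, $t4: $t6=20-4=16
after add $t2, $t2, 4: $t2=212+4=216
after sub $t4, $t4, 1: $t4=4-1=3
cmp $t4, 0  (cmp 3,0)
bne L1: taken
after lw $t1, 0($t2): $t1=M[216]=28
after and $t6, $t6, $t1: $t6=16&28=16
after sub $t6, $t6, $t4: $t6=16-3=13
after add $t2, $t2, 4: $t2=216+4=220
after sub $t4, $t4, 1: $t4=3-1=2
cmp $t4, 0  (cmp 2,0)
bne L1: taken
after lw $t1, 0($t2): $t1=M[220]=-5
after and $t6, $t6, $t1: $t6=13&(-5)=9
after sub $t6, $t6, $t4: $t6=9-2=7
after add $t2, $t2, 4: $t2=220+4=224
after sub $t4, $t4, 1: $t4=2-1=1
cmp $t4, 0  (cmp 1,0)
bne L1: taken
after lw $t1, 0($t2): $t1=M[224]=15
after and $t6, $t6, $t1: $t6=7&15=7
after sub $t6, $t6, $t4: $t6=7-1=6
after add $t2, $t2, 4: $t2=224+4=228
after sub $t4, $t4, 1: $t4=1-1=0
cmp $t4, 0  (cmp 0,0)
bne L1: not taken
after sll $t6, $t1, 1: $t6=15<<1=30
sw $t6, (224) → M[224]=30
halt.

228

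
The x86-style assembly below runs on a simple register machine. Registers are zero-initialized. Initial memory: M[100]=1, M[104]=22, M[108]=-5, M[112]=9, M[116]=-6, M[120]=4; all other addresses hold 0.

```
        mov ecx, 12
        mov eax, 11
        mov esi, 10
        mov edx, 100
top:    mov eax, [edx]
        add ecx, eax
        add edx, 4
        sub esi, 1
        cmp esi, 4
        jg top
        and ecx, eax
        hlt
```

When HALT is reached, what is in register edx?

124

ecx=12
eax=11
esi=10
edx=100
eax=M[100]=1
ecx=12+1=13
edx=100+4=104
esi=10-1=9
cmp esi, 4  (cmp 9,4)
jg top: taken
eax=M[104]=22
ecx=13+22=35
edx=104+4=108
esi=9-1=8
cmp esi, 4  (cmp 8,4)
jg top: taken
eax=M[108]=-5
ecx=35+(-5)=30
edx=108+4=112
esi=8-1=7
cmp esi, 4  (cmp 7,4)
jg top: taken
eax=M[112]=9
ecx=30+9=39
edx=112+4=116
esi=7-1=6
cmp esi, 4  (cmp 6,4)
jg top: taken
eax=M[116]=-6
ecx=39+(-6)=33
edx=116+4=120
esi=6-1=5
cmp esi, 4  (cmp 5,4)
jg top: taken
eax=M[120]=4
ecx=33+4=37
edx=120+4=124
esi=5-1=4
cmp esi, 4  (cmp 4,4)
jg top: not taken
ecx=37&4=4
halt.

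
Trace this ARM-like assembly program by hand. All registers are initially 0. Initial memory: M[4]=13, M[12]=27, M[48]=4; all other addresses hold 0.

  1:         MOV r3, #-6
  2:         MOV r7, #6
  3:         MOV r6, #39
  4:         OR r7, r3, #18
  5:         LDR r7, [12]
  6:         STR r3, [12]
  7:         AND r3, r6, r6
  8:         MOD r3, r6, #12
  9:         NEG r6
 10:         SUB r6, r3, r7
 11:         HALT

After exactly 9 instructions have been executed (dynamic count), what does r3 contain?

3

after MOV r3, #-6: r3=-6
after MOV r7, #6: r7=6
after MOV r6, #39: r6=39
after OR r7, r3, #18: r7=(-6)|18=-6
after LDR r7, [12]: r7=M[12]=27
STR r3, [12] → M[12]=-6
after AND r3, r6, r6: r3=39&39=39
after MOD r3, r6, #12: r3=39%12=3
after NEG r6: r6=-(39)=-39
After step 9: r3 = 3.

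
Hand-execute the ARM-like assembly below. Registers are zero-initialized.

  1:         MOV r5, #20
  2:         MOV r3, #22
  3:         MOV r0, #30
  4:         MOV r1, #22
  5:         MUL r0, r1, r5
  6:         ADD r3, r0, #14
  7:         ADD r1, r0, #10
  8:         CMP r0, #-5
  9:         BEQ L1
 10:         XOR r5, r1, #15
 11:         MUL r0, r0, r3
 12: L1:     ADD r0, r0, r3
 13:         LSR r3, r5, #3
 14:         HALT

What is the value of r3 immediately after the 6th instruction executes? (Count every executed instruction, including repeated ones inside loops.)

MOV r5, #20 → r5=20
MOV r3, #22 → r3=22
MOV r0, #30 → r0=30
MOV r1, #22 → r1=22
MUL r0, r1, r5 → r0=22*20=440
ADD r3, r0, #14 → r3=440+14=454
After step 6: r3 = 454.

454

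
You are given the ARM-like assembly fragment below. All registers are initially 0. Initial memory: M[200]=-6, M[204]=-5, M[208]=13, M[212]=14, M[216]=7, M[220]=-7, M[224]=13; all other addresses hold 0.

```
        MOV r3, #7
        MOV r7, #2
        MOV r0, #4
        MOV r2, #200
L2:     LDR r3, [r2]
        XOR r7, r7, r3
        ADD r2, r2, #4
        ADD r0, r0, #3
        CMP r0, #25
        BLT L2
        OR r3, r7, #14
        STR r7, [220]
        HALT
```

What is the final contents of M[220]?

after MOV r3, #7: r3=7
after MOV r7, #2: r7=2
after MOV r0, #4: r0=4
after MOV r2, #200: r2=200
after LDR r3, [r2]: r3=M[200]=-6
after XOR r7, r7, r3: r7=2^(-6)=-8
after ADD r2, r2, #4: r2=200+4=204
after ADD r0, r0, #3: r0=4+3=7
CMP r0, #25  (cmp 7,25)
BLT L2: taken
after LDR r3, [r2]: r3=M[204]=-5
after XOR r7, r7, r3: r7=(-8)^(-5)=3
after ADD r2, r2, #4: r2=204+4=208
after ADD r0, r0, #3: r0=7+3=10
CMP r0, #25  (cmp 10,25)
BLT L2: taken
after LDR r3, [r2]: r3=M[208]=13
after XOR r7, r7, r3: r7=3^13=14
after ADD r2, r2, #4: r2=208+4=212
after ADD r0, r0, #3: r0=10+3=13
CMP r0, #25  (cmp 13,25)
BLT L2: taken
after LDR r3, [r2]: r3=M[212]=14
after XOR r7, r7, r3: r7=14^14=0
after ADD r2, r2, #4: r2=212+4=216
after ADD r0, r0, #3: r0=13+3=16
CMP r0, #25  (cmp 16,25)
BLT L2: taken
after LDR r3, [r2]: r3=M[216]=7
after XOR r7, r7, r3: r7=0^7=7
after ADD r2, r2, #4: r2=216+4=220
after ADD r0, r0, #3: r0=16+3=19
CMP r0, #25  (cmp 19,25)
BLT L2: taken
after LDR r3, [r2]: r3=M[220]=-7
after XOR r7, r7, r3: r7=7^(-7)=-2
after ADD r2, r2, #4: r2=220+4=224
after ADD r0, r0, #3: r0=19+3=22
CMP r0, #25  (cmp 22,25)
BLT L2: taken
after LDR r3, [r2]: r3=M[224]=13
after XOR r7, r7, r3: r7=(-2)^13=-13
after ADD r2, r2, #4: r2=224+4=228
after ADD r0, r0, #3: r0=22+3=25
CMP r0, #25  (cmp 25,25)
BLT L2: not taken
after OR r3, r7, #14: r3=(-13)|14=-1
STR r7, [220] → M[220]=-13
halt.

-13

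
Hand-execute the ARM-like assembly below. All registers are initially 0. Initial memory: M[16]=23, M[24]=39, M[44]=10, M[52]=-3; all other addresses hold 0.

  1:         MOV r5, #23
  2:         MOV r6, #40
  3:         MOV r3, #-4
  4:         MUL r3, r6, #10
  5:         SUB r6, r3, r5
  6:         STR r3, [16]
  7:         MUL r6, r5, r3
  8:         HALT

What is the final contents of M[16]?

after MOV r5, #23: r5=23
after MOV r6, #40: r6=40
after MOV r3, #-4: r3=-4
after MUL r3, r6, #10: r3=40*10=400
after SUB r6, r3, r5: r6=400-23=377
STR r3, [16] → M[16]=400
after MUL r6, r5, r3: r6=23*400=9200
halt.

400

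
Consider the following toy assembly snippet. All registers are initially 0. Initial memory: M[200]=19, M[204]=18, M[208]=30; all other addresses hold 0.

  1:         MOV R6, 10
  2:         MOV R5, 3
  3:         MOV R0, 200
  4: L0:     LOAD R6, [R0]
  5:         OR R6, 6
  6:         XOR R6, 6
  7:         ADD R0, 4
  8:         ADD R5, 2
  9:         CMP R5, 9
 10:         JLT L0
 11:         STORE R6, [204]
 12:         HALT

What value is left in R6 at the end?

24

R6=10
R5=3
R0=200
R6=M[200]=19
R6=19|6=23
R6=23^6=17
R0=200+4=204
R5=3+2=5
CMP R5, 9  (cmp 5,9)
JLT L0: taken
R6=M[204]=18
R6=18|6=22
R6=22^6=16
R0=204+4=208
R5=5+2=7
CMP R5, 9  (cmp 7,9)
JLT L0: taken
R6=M[208]=30
R6=30|6=30
R6=30^6=24
R0=208+4=212
R5=7+2=9
CMP R5, 9  (cmp 9,9)
JLT L0: not taken
STORE R6, [204] → M[204]=24
halt.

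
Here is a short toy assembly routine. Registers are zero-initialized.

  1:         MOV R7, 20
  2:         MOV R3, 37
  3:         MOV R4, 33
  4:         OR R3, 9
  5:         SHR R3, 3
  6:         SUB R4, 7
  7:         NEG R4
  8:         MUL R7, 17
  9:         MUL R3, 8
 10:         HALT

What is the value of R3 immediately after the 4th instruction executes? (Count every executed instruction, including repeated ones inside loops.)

45

MOV R7, 20 → R7=20
MOV R3, 37 → R3=37
MOV R4, 33 → R4=33
OR R3, 9 → R3=37|9=45
After step 4: R3 = 45.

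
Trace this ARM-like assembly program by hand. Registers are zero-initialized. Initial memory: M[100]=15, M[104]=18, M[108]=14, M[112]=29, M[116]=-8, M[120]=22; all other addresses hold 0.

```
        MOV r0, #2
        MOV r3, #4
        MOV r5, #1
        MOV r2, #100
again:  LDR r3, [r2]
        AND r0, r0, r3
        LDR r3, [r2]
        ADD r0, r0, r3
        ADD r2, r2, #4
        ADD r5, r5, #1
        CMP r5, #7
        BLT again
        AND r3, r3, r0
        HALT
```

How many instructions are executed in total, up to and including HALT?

after MOV r0, #2: r0=2
after MOV r3, #4: r3=4
after MOV r5, #1: r5=1
after MOV r2, #100: r2=100
after LDR r3, [r2]: r3=M[100]=15
after AND r0, r0, r3: r0=2&15=2
after LDR r3, [r2]: r3=M[100]=15
after ADD r0, r0, r3: r0=2+15=17
after ADD r2, r2, #4: r2=100+4=104
after ADD r5, r5, #1: r5=1+1=2
CMP r5, #7  (cmp 2,7)
BLT again: taken
after LDR r3, [r2]: r3=M[104]=18
after AND r0, r0, r3: r0=17&18=16
after LDR r3, [r2]: r3=M[104]=18
after ADD r0, r0, r3: r0=16+18=34
after ADD r2, r2, #4: r2=104+4=108
after ADD r5, r5, #1: r5=2+1=3
CMP r5, #7  (cmp 3,7)
BLT again: taken
after LDR r3, [r2]: r3=M[108]=14
after AND r0, r0, r3: r0=34&14=2
after LDR r3, [r2]: r3=M[108]=14
after ADD r0, r0, r3: r0=2+14=16
after ADD r2, r2, #4: r2=108+4=112
after ADD r5, r5, #1: r5=3+1=4
CMP r5, #7  (cmp 4,7)
BLT again: taken
after LDR r3, [r2]: r3=M[112]=29
after AND r0, r0, r3: r0=16&29=16
after LDR r3, [r2]: r3=M[112]=29
after ADD r0, r0, r3: r0=16+29=45
after ADD r2, r2, #4: r2=112+4=116
after ADD r5, r5, #1: r5=4+1=5
CMP r5, #7  (cmp 5,7)
BLT again: taken
after LDR r3, [r2]: r3=M[116]=-8
after AND r0, r0, r3: r0=45&(-8)=40
after LDR r3, [r2]: r3=M[116]=-8
after ADD r0, r0, r3: r0=40+(-8)=32
after ADD r2, r2, #4: r2=116+4=120
after ADD r5, r5, #1: r5=5+1=6
CMP r5, #7  (cmp 6,7)
BLT again: taken
after LDR r3, [r2]: r3=M[120]=22
after AND r0, r0, r3: r0=32&22=0
after LDR r3, [r2]: r3=M[120]=22
after ADD r0, r0, r3: r0=0+22=22
after ADD r2, r2, #4: r2=120+4=124
after ADD r5, r5, #1: r5=6+1=7
CMP r5, #7  (cmp 7,7)
BLT again: not taken
after AND r3, r3, r0: r3=22&22=22
halt.
Total executed instructions: 54.

54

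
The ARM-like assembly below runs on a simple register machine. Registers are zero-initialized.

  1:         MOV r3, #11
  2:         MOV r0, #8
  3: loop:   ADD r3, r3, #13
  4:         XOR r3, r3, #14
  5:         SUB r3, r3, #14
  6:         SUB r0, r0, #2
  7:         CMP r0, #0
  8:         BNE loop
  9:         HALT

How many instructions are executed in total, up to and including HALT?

r3=11
r0=8
r3=11+13=24
r3=24^14=22
r3=22-14=8
r0=8-2=6
CMP r0, #0  (cmp 6,0)
BNE loop: taken
r3=8+13=21
r3=21^14=27
r3=27-14=13
r0=6-2=4
CMP r0, #0  (cmp 4,0)
BNE loop: taken
r3=13+13=26
r3=26^14=20
r3=20-14=6
r0=4-2=2
CMP r0, #0  (cmp 2,0)
BNE loop: taken
r3=6+13=19
r3=19^14=29
r3=29-14=15
r0=2-2=0
CMP r0, #0  (cmp 0,0)
BNE loop: not taken
halt.
Total executed instructions: 27.

27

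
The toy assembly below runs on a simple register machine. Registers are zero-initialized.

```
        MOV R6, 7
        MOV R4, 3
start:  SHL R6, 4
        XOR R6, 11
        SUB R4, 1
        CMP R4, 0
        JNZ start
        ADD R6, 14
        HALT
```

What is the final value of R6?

31689

after MOV R6, 7: R6=7
after MOV R4, 3: R4=3
after SHL R6, 4: R6=7<<4=112
after XOR R6, 11: R6=112^11=123
after SUB R4, 1: R4=3-1=2
CMP R4, 0  (cmp 2,0)
JNZ start: taken
after SHL R6, 4: R6=123<<4=1968
after XOR R6, 11: R6=1968^11=1979
after SUB R4, 1: R4=2-1=1
CMP R4, 0  (cmp 1,0)
JNZ start: taken
after SHL R6, 4: R6=1979<<4=31664
after XOR R6, 11: R6=31664^11=31675
after SUB R4, 1: R4=1-1=0
CMP R4, 0  (cmp 0,0)
JNZ start: not taken
after ADD R6, 14: R6=31675+14=31689
halt.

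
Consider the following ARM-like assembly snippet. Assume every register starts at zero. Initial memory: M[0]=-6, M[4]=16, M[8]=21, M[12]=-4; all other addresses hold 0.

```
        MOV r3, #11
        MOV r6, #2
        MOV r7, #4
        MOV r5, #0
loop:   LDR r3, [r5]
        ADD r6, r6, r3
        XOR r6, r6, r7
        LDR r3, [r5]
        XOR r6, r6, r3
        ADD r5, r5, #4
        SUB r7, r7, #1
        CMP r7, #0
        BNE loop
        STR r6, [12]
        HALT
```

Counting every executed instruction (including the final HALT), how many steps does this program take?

r3=11
r6=2
r7=4
r5=0
r3=M[0]=-6
r6=2+(-6)=-4
r6=(-4)^4=-8
r3=M[0]=-6
r6=(-8)^(-6)=2
r5=0+4=4
r7=4-1=3
CMP r7, #0  (cmp 3,0)
BNE loop: taken
r3=M[4]=16
r6=2+16=18
r6=18^3=17
r3=M[4]=16
r6=17^16=1
r5=4+4=8
r7=3-1=2
CMP r7, #0  (cmp 2,0)
BNE loop: taken
r3=M[8]=21
r6=1+21=22
r6=22^2=20
r3=M[8]=21
r6=20^21=1
r5=8+4=12
r7=2-1=1
CMP r7, #0  (cmp 1,0)
BNE loop: taken
r3=M[12]=-4
r6=1+(-4)=-3
r6=(-3)^1=-4
r3=M[12]=-4
r6=(-4)^(-4)=0
r5=12+4=16
r7=1-1=0
CMP r7, #0  (cmp 0,0)
BNE loop: not taken
STR r6, [12] → M[12]=0
halt.
Total executed instructions: 42.

42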